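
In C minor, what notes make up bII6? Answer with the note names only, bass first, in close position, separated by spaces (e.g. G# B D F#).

Scale degree 2 in C minor is D; lowering it a half step gives Db. bII6 is the Neapolitan sixth — a major triad on the lowered second degree, here in its customary first inversion.
So the chord is Db-F-Ab, a major triad.
The figured bass 6 indicates first inversion, placing the third (F) in the bass: F-Ab-Db.

F Ab Db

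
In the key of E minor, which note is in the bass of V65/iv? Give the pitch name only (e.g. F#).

The applied chord V65/iv is rooted on E: E-G#-B-D.
The figure 65 means first inversion — the third is in the bass.

G#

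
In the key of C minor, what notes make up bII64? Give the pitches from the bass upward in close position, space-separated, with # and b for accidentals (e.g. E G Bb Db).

Ab Db F

bII64 is the Neapolitan chord — a major triad on the lowered second degree. In C minor that root is Db.
So the chord is Db-F-Ab, a major triad.
With the 64 figure the chord is in second inversion; from the bass Ab upward in close position it reads Ab-Db-F.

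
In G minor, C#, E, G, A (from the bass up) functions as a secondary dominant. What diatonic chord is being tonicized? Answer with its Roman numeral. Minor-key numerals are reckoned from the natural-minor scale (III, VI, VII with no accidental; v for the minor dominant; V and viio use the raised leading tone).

The chord is a dominant seventh chord on A.
A dominant resolves down a perfect fifth: A → D. In G minor, D is scale degree 5, i.e. V.

V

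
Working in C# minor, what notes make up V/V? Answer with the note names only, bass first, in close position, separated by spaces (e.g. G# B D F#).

V/V is a secondary dominant — the dominant triad of V. V in C# minor is G#, so the applied chord's root is D#, a perfect fifth above.
Building a major triad on D# gives D#-F##-A#.

D# F## A#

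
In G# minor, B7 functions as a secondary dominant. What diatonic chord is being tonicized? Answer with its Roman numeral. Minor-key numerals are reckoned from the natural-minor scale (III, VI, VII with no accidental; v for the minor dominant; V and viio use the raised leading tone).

VI

The chord is a dominant seventh chord on B.
A dominant resolves down a perfect fifth: B → E. In G# minor, E is scale degree 6, i.e. VI.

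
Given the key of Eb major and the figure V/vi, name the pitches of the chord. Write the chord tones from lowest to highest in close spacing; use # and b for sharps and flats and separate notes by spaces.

G B D

The slash means an applied dominant: we want the dominant of vi. In Eb major, vi is C minor, and its dominant is built on G.
Building a major triad on G gives G-B-D.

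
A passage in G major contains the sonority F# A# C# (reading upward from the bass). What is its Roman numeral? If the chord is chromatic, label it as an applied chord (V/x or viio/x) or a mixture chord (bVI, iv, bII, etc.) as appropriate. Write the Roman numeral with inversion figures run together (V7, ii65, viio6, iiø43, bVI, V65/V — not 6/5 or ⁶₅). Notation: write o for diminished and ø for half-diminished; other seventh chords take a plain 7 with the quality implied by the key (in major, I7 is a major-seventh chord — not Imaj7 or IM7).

V/iii

The pitches F#-A#-C# form a major triad rooted on F#.
F# is not a diatonic chord root with this quality in G major, but it lies a perfect fifth above B (iii), so the chord functions as an applied dominant of iii.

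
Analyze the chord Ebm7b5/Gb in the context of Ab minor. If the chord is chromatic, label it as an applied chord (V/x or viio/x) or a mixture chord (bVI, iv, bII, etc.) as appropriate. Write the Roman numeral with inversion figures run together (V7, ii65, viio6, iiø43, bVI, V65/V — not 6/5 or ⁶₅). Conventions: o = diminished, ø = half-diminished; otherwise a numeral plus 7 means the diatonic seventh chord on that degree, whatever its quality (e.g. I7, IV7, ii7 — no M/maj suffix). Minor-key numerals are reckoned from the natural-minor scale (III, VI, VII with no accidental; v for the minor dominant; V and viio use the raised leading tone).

Stacked in thirds the chord is Eb-Gb-Bbb-Db: a half-diminished seventh chord on Eb.
Eb sits a half step below Fb (VI in Ab minor); a diminished chord there is the applied leading-tone chord of VI.
With Gb in the bass the chord is in first inversion, so the figured bass is 65.

viiø65/VI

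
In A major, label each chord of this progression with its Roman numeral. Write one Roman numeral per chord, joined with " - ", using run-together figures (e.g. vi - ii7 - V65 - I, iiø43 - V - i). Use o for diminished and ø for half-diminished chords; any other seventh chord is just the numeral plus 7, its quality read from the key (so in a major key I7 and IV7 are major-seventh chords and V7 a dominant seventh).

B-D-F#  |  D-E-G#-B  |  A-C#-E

B-D-F# has root B, degree 2 in A major, so ii.
D-E-G#-B: dominant seventh chord on E = scale degree 5 → V42.
A-C#-E has root A, degree 1 in A major, so I.

ii - V42 - I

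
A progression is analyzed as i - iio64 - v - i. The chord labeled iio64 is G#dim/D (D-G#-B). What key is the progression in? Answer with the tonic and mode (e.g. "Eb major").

F# minor

iio64 is given as D-G#-B — a diminished triad with root G#.
Counting down one scale step from G# places the tonic on F#; a diminished triad on degree 2 is diatonic only in minor.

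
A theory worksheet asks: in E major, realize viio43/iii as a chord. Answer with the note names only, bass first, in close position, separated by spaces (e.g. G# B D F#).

C# E F## A#

viio43/iii is a secondary leading-tone chord. The target iii is G# in E major; the applied chord is rooted a semitone below, on F##.
Building a fully diminished seventh chord on F## gives F##-A#-C#-E.
With the 43 figure the chord is in second inversion; from the bass C# upward in close position it reads C#-E-F##-A#.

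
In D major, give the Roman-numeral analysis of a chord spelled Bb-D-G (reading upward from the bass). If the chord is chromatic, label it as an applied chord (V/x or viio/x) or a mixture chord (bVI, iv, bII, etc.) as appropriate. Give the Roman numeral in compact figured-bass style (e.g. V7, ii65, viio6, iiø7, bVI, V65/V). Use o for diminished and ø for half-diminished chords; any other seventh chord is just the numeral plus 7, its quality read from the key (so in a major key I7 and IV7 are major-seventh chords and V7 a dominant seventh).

Stacked in thirds the chord is G-Bb-D: a minor triad on G.
G is the fourth degree of D major. This is the minor subdominant, borrowed from the parallel minor.
With Bb in the bass the chord is in first inversion, so the figured bass is 6.

iv6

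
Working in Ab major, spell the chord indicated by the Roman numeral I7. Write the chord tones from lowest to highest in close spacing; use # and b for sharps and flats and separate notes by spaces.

Ab C Eb G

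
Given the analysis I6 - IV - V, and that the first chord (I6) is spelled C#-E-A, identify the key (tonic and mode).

A major

The chord A/C# is a major triad rooted on A; its label is I6.
If A is scale degree 1 and the mode makes that degree carry a major triad, the tonic is A and the mode is major.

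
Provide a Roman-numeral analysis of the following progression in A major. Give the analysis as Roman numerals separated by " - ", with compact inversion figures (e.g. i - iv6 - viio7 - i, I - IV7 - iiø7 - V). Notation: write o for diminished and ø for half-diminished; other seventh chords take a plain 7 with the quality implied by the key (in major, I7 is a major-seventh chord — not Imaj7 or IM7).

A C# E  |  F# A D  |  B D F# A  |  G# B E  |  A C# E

A-C#-E: root A is the tonic; major triad there is I.
F#-A-D has root D, degree 4 in A major, so IV6.
B-D-F#-A: minor seventh chord on B = scale degree 2 → ii7.
G#-B-E has root E, degree 5 in A major, so V6.
A-C#-E: major triad on A = scale degree 1 → I.

I - IV6 - ii7 - V6 - I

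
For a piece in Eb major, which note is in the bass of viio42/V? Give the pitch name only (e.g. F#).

The applied chord viio42/V is rooted on A: A-C-Eb-Gb.
The figure 42 means third inversion — the seventh is in the bass.

Gb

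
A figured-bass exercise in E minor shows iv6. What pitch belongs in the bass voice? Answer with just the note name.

C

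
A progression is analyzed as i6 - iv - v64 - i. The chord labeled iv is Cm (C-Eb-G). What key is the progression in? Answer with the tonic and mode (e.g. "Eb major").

G minor

iv is given as C-Eb-G — a minor triad with root C.
Counting down 3 scale steps from C places the tonic on G; a minor triad on degree 4 is diatonic only in minor.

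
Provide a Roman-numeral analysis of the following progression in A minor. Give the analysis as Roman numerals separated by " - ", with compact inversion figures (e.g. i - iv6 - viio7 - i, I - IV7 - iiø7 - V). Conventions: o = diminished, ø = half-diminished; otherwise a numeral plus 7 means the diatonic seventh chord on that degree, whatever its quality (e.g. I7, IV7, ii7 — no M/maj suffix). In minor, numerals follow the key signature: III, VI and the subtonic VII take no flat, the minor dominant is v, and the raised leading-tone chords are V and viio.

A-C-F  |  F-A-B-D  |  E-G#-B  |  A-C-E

VI6 - iiø43 - V - i

A-C-F: root F is the submediant; major triad there is VI6.
F-A-B-D has root B, degree 2 in A minor, so iiø43.
E-G#-B: major triad on E = scale degree 5 → V.
A-C-E: minor triad on A = scale degree 1 → i.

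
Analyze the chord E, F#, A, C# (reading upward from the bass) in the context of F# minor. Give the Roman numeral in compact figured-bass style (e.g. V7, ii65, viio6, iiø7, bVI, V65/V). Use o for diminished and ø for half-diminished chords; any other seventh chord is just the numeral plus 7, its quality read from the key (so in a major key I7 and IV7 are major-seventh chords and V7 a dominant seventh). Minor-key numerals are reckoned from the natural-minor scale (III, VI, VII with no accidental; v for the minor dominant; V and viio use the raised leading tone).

i42

The pitches F#-A-C#-E form a minor seventh chord rooted on F#.
F# is scale degree 1 in F# minor, and a minor seventh chord on that degree is written i7.
With E in the bass the chord is in third inversion, so the figured bass is 42.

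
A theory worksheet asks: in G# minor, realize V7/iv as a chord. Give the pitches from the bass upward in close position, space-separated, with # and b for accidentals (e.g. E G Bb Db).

G# B# D# F#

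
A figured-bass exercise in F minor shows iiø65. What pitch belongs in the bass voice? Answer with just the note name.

Bb

iiø in F minor has root G; the chord is G-Bb-Db-F.
The figure 65 means first inversion — the third is in the bass.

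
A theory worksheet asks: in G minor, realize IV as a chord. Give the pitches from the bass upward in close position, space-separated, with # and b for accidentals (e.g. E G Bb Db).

Scale degree 4 in G minor is C; here the chord built on it is altered to a major triad. IV is the major subdominant, borrowed from the parallel major.
So the chord is C-E-G, a major triad.

C E G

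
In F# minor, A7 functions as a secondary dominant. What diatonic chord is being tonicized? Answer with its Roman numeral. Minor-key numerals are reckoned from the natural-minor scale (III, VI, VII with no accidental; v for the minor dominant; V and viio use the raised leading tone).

VI

The chord is a dominant seventh chord on A.
A dominant resolves down a perfect fifth: A → D. In F# minor, D is scale degree 6, i.e. VI.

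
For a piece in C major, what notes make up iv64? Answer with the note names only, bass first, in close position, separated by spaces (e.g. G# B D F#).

C F Ab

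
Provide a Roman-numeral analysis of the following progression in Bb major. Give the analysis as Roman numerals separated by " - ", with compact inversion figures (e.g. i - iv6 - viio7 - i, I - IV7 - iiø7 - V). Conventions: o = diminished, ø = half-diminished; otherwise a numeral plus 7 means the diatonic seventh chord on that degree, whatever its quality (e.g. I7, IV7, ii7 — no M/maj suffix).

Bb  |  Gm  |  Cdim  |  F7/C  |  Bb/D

Bb: major triad on Bb = scale degree 1 → I.
Gm: minor triad on G = scale degree 6 → vi.
Cdim: C with this quality isn't in the key; it's iio, borrowed from the parallel minor.
F7/C: root F is the dominant; dominant seventh chord there is V43.
Bb/D has root Bb, degree 1 in Bb major, so I6.

I - vi - iio - V43 - I6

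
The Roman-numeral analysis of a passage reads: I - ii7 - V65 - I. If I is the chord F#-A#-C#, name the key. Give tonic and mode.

The chord F# is a major triad rooted on F#; its label is I.
If F# is scale degree 1 and the mode makes that degree carry a major triad, the tonic is F# and the mode is major.

F# major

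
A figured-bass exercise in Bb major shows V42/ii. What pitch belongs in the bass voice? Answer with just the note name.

F

The applied chord V42/ii is rooted on G: G-B-D-F.
The figure 42 means third inversion — the seventh is in the bass.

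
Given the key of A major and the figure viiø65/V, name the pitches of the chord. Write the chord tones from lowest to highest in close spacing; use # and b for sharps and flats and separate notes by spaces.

viiø65/V is a secondary leading-tone chord. The target V is E in A major; the applied chord is rooted a semitone below, on D#.
Building a half-diminished seventh chord on D# gives D#-F#-A-C#.
With the 65 figure the chord is in first inversion; from the bass F# upward in close position it reads F#-A-C#-D#.

F# A C# D#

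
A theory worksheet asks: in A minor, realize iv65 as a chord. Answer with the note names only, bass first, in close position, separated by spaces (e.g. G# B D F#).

F A C D

In A minor, the fourth degree is D, and the diatonic chord built there is a minor seventh chord.
That chord is spelled D-F-A-C.
With the 65 figure the chord is in first inversion; from the bass F upward in close position it reads F-A-C-D.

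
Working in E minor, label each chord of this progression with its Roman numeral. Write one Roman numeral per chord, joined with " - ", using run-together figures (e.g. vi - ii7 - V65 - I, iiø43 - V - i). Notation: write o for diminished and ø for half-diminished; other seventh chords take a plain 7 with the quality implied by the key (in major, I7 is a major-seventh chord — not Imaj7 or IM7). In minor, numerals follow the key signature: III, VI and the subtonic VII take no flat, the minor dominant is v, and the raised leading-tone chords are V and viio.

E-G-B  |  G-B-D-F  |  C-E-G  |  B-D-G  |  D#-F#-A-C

i - V7/VI - VI - III6 - viio7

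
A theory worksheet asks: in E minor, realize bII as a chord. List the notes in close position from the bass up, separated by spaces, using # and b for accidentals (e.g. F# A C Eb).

F A C

Scale degree 2 in E minor is F#; lowering it a half step gives F. bII is the Neapolitan chord — a major triad on the lowered second degree.
So the chord is F-A-C.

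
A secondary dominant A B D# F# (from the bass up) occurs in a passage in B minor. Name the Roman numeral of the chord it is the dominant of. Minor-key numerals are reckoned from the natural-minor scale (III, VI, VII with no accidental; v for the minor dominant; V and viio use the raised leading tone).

iv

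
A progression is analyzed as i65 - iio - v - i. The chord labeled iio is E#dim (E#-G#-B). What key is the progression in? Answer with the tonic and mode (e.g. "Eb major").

D# minor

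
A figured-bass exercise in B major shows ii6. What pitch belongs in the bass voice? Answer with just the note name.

E

ii in B major has root C#; the chord is C#-E-G#.
The figure 6 means first inversion — the third is in the bass.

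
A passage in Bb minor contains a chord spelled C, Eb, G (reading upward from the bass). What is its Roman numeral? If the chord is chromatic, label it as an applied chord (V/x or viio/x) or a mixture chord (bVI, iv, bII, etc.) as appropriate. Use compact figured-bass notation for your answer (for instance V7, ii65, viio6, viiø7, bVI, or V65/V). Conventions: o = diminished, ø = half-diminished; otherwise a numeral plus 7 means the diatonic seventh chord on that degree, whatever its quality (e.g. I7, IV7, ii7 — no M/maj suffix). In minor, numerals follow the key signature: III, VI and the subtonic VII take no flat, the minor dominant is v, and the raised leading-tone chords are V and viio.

ii

The pitches C-Eb-G form a minor triad rooted on C.
C is the second degree of Bb minor. This is the minor supertonic, borrowed from the parallel major (the Dorian ii).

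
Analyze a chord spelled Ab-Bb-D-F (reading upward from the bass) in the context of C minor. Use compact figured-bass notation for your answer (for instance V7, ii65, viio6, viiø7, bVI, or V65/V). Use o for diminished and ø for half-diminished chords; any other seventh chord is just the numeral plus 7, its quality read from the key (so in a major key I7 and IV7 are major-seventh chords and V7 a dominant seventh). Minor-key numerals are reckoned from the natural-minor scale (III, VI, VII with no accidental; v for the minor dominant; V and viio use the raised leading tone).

The pitches Bb-D-F-Ab form a dominant seventh chord rooted on Bb.
In C minor, Bb is the subtonic; the diatonic dominant seventh chord there is VII7.
With Ab in the bass the chord is in third inversion, so the figured bass is 42.

VII42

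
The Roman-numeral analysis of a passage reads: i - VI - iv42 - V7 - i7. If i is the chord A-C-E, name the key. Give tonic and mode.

A minor

The anchor chord is a minor triad on A, labeled i.
If A is scale degree 1 and the mode makes that degree carry a minor triad, the tonic is A and the mode is minor.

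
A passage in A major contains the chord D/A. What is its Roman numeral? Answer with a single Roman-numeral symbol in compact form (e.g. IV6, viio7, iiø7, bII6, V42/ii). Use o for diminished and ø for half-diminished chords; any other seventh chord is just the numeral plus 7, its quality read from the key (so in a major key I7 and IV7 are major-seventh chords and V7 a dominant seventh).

IV64

Stacked in thirds the chord is D-F#-A: a major triad on D.
In A major, D is the subdominant; the diatonic major triad there is IV.
With A in the bass the chord is in second inversion, so the figured bass is 64.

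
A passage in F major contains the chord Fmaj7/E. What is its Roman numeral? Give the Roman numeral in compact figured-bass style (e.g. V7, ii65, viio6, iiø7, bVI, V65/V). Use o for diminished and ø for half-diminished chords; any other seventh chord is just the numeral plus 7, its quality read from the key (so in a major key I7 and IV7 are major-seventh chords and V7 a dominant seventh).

I42

Stacked in thirds the chord is F-A-C-E: a major seventh chord on F.
In F major, F is the tonic; the diatonic major seventh chord there is I7.
With E in the bass the chord is in third inversion, so the figured bass is 42.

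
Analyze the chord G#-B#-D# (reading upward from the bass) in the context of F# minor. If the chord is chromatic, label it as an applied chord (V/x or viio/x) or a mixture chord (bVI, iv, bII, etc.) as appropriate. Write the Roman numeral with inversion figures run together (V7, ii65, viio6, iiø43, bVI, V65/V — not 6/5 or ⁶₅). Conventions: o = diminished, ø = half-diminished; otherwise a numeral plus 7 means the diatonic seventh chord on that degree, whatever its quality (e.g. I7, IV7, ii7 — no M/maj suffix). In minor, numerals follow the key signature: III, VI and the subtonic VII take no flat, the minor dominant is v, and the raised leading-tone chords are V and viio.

V/V

Stacked in thirds the chord is G#-B#-D#: a major triad on G#.
G# is not a diatonic chord root with this quality in F# minor, but it lies a perfect fifth above C# (V), so the chord functions as an applied dominant of V.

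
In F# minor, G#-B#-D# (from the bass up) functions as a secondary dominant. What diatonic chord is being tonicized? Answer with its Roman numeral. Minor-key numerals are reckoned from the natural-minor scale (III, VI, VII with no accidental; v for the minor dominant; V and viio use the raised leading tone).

V

The chord is a major triad on G#.
A dominant resolves down a perfect fifth: G# → C#. In F# minor, C# is scale degree 5, i.e. V.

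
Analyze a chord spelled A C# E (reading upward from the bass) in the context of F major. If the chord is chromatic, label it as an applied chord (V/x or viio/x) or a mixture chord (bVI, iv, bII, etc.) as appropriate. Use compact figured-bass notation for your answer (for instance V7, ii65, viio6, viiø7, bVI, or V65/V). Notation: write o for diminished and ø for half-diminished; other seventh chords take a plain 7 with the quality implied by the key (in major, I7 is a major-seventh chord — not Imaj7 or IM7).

V/vi

Stacked in thirds the chord is A-C#-E: a major triad on A.
A is not a diatonic chord root with this quality in F major, but it lies a perfect fifth above D (vi), so the chord functions as an applied dominant of vi.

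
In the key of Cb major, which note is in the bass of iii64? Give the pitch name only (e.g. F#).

Bb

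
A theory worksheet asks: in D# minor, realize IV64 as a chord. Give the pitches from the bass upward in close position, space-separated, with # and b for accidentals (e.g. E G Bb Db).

Scale degree 4 in D# minor is G#; here the chord built on it is altered to a major triad. IV64 is the major subdominant, borrowed from the parallel major.
So the chord is G#-B#-D#, a major triad.
The figured bass 64 indicates second inversion, placing the fifth (D#) in the bass: D#-G#-B#.

D# G# B#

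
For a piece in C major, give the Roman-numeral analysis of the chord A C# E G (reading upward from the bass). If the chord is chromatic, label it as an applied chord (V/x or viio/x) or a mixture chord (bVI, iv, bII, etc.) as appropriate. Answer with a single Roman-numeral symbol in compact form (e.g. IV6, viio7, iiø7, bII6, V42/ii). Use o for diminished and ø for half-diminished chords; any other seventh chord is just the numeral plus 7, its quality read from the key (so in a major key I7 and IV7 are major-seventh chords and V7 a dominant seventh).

V7/ii

Stacked in thirds the chord is A-C#-E-G: a dominant seventh chord on A.
A is not a diatonic chord root with this quality in C major, but it lies a perfect fifth above D (ii), so the chord functions as an applied dominant of ii.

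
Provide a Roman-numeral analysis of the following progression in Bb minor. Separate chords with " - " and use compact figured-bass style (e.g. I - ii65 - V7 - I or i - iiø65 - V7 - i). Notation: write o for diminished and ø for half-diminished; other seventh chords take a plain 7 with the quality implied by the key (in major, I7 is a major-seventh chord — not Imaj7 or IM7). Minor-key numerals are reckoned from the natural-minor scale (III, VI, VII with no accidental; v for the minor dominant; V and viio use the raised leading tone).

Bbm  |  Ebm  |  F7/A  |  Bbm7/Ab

i - iv - V65 - i42

Bbm has root Bb, degree 1 in Bb minor, so i.
Ebm has root Eb, degree 4 in Bb minor, so iv.
F7/A: dominant seventh chord on F = scale degree 5 → V65.
Bbm7/Ab: root Bb is the tonic; minor seventh chord there is i42.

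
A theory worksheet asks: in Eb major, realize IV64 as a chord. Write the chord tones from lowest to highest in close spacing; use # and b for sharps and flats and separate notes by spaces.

The numeral's case and figure indicate a major triad. In Eb major its root, scale degree 4, is Ab.
That chord is spelled Ab-C-Eb.
With the 64 figure the chord is in second inversion; from the bass Eb upward in close position it reads Eb-Ab-C.

Eb Ab C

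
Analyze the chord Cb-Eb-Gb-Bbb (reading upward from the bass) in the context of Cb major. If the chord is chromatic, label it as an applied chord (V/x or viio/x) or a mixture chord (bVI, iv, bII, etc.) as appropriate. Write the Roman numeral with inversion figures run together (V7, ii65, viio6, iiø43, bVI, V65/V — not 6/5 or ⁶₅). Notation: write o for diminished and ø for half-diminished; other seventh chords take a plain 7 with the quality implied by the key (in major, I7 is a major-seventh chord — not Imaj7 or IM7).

Stacked in thirds the chord is Cb-Eb-Gb-Bbb: a dominant seventh chord on Cb.
Cb is not a diatonic chord root with this quality in Cb major, but it lies a perfect fifth above Fb (IV), so the chord functions as an applied dominant of IV.

V7/IV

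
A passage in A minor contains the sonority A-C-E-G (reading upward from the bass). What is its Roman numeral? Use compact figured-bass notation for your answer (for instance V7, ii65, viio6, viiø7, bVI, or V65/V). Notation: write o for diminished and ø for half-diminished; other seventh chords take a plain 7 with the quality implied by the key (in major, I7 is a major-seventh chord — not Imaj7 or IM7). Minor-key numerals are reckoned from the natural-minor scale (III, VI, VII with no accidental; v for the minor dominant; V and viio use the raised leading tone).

i7

The pitches A-C-E-G form a minor seventh chord rooted on A.
In A minor, A is the tonic; the diatonic minor seventh chord there is i7.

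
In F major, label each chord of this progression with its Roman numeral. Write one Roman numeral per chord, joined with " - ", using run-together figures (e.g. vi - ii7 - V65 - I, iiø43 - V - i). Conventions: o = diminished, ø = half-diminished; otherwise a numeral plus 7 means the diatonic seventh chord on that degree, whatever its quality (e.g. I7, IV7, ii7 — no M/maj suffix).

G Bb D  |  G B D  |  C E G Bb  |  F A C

G-Bb-D: minor triad on G = scale degree 2 → ii.
G-B-D is the secondary dominant of V (major triad on G): V/V.
C-E-G-Bb: dominant seventh chord on C = scale degree 5 → V7.
F-A-C: major triad on F = scale degree 1 → I.

ii - V/V - V7 - I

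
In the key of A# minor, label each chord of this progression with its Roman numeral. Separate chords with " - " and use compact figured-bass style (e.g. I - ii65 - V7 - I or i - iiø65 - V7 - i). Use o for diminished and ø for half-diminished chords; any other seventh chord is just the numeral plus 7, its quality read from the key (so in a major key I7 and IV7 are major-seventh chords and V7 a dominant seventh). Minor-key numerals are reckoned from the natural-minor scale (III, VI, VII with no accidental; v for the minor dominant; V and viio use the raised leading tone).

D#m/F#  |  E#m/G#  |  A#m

iv6 - v6 - i

D#m/F# has root D#, degree 4 in A# minor, so iv6.
E#m/G#: minor triad on E# = scale degree 5 → v6.
A#m: minor triad on A# = scale degree 1 → i.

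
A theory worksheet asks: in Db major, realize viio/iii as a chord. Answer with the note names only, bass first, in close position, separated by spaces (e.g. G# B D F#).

E G Bb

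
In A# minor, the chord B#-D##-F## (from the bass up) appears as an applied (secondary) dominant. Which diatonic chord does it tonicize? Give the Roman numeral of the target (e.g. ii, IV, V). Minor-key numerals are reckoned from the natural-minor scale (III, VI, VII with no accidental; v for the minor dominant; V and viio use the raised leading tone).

V

The chord is a major triad on B#.
A dominant resolves down a perfect fifth: B# → E#. In A# minor, E# is scale degree 5, i.e. V.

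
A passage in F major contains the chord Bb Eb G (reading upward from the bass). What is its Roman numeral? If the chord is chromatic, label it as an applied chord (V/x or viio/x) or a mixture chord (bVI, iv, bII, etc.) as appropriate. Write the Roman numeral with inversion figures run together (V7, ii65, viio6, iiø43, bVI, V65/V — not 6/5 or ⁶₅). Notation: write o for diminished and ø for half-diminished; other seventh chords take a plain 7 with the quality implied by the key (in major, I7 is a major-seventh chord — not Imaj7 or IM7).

bVII64

Stacked in thirds the chord is Eb-G-Bb: a major triad on Eb.
Eb is the lowered seventh degree of F major (diatonic 7 would be E). This is a major triad on the lowered seventh degree (the subtonic), borrowed from the parallel minor.
With Bb in the bass the chord is in second inversion, so the figured bass is 64.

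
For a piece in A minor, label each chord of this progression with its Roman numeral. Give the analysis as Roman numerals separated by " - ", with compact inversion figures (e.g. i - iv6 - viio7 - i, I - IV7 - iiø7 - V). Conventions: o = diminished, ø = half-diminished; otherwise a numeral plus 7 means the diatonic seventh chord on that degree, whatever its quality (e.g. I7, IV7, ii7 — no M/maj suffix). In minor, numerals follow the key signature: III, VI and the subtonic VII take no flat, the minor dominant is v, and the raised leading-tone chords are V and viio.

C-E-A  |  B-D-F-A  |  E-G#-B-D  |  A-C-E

i6 - iiø7 - V7 - i

C-E-A: minor triad on A = scale degree 1 → i6.
B-D-F-A: half-diminished seventh chord on B = scale degree 2 → iiø7.
E-G#-B-D: dominant seventh chord on E = scale degree 5 → V7.
A-C-E has root A, degree 1 in A minor, so i.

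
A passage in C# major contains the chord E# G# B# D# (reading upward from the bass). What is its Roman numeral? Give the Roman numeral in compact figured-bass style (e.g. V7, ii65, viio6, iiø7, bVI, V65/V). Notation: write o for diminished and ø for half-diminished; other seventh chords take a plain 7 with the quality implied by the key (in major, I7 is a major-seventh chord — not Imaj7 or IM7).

iii7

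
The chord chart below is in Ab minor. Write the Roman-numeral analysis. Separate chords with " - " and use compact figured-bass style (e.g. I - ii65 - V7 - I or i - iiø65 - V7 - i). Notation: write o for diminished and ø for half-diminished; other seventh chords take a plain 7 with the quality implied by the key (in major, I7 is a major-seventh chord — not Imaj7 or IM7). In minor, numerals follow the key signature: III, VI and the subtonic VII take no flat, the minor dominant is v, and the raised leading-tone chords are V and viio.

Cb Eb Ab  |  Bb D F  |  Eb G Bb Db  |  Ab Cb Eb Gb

Cb-Eb-Ab has root Ab, degree 1 in Ab minor, so i6.
Bb-D-F: a major triad on Bb, the applied dominant of V → V/V.
Eb-G-Bb-Db: dominant seventh chord on Eb = scale degree 5 → V7.
Ab-Cb-Eb-Gb: root Ab is the tonic; minor seventh chord there is i7.

i6 - V/V - V7 - i7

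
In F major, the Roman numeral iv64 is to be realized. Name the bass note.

F

iv in F major has root Bb; the chord is Bb-Db-F.
The figure 64 means second inversion — the fifth is in the bass.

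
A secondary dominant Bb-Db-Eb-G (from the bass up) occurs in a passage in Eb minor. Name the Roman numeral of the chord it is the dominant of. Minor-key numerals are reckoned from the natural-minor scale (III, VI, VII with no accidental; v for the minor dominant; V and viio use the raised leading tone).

iv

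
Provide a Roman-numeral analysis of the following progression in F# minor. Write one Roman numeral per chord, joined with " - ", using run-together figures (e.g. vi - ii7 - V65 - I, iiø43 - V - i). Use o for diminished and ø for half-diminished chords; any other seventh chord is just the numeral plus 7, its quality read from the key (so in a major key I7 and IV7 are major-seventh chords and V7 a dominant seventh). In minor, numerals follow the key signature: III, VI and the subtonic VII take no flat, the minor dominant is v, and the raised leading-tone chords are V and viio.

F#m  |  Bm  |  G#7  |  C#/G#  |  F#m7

i - iv - V7/V - V64 - i7

F#m has root F#, degree 1 in F# minor, so i.
Bm has root B, degree 4 in F# minor, so iv.
G#7: chromatic; G# is V of V, so V7/V.
C#/G#: major triad on C# = scale degree 5 → V64.
F#m7: root F# is the tonic; minor seventh chord there is i7.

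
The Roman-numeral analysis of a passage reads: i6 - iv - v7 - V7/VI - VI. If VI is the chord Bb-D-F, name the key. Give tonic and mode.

D minor

The chord Bb is a major triad rooted on Bb; its label is VI.
VI on Bb implies Bb is the submediant; that puts the tonic at D, and the uppercase numeral fits minor mode.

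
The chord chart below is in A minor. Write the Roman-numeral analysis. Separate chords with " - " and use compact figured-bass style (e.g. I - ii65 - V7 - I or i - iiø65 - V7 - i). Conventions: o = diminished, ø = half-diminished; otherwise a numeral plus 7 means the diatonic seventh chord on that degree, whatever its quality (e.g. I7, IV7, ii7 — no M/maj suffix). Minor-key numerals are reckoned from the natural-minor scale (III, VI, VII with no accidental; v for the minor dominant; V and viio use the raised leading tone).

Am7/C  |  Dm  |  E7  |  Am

Am7/C: root A is the tonic; minor seventh chord there is i65.
Dm has root D, degree 4 in A minor, so iv.
E7: dominant seventh chord on E = scale degree 5 → V7.
Am: minor triad on A = scale degree 1 → i.

i65 - iv - V7 - i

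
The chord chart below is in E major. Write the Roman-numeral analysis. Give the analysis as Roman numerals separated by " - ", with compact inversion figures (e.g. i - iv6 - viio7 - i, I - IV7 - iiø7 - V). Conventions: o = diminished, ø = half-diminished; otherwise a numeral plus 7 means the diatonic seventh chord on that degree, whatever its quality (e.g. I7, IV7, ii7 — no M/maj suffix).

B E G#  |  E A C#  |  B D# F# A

I64 - IV64 - V7

B-E-G#: root E is the tonic; major triad there is I64.
E-A-C#: root A is the subdominant; major triad there is IV64.
B-D#-F#-A has root B, degree 5 in E major, so V7.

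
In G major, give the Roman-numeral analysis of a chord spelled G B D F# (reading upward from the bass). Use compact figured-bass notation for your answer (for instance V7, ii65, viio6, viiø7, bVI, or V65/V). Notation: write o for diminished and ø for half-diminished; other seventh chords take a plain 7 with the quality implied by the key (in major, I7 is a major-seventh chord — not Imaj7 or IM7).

The pitches G-B-D-F# form a major seventh chord rooted on G.
In G major, G is the tonic; the diatonic major seventh chord there is I7.

I7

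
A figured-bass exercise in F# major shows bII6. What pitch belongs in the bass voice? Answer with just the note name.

B

bII in F# major has root G; the chord is G-B-D.
The figure 6 means first inversion — the third is in the bass.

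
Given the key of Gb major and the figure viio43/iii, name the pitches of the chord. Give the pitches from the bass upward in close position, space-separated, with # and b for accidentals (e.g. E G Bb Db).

Eb Gb A C

The slash marks an applied leading-tone chord: viio of iii. In Gb major, iii is Bb, so the leading tone to it is A, a half step below.
Building a fully diminished seventh chord on A gives A-C-Eb-Gb.
The figured bass 43 indicates second inversion, placing the fifth (Eb) in the bass: Eb-Gb-A-C.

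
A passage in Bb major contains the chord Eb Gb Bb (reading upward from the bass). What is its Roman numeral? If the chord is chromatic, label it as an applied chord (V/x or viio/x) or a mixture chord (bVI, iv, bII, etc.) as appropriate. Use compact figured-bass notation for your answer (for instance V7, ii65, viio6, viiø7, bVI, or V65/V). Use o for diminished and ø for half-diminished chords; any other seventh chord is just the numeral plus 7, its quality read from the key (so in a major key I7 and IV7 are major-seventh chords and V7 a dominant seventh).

iv

Stacked in thirds the chord is Eb-Gb-Bb: a minor triad on Eb.
Eb is the fourth degree of Bb major. This is the minor subdominant, borrowed from the parallel minor.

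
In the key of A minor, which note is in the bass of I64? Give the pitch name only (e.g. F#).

E

I in A minor has root A; the chord is A-C#-E.
The figure 64 means second inversion — the fifth is in the bass.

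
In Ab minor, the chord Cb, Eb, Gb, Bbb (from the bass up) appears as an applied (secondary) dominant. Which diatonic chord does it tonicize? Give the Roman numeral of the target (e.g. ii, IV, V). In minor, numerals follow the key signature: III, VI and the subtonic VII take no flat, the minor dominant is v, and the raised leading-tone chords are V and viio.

VI

The chord is a dominant seventh chord on Cb.
A dominant resolves down a perfect fifth: Cb → Fb. In Ab minor, Fb is scale degree 6, i.e. VI.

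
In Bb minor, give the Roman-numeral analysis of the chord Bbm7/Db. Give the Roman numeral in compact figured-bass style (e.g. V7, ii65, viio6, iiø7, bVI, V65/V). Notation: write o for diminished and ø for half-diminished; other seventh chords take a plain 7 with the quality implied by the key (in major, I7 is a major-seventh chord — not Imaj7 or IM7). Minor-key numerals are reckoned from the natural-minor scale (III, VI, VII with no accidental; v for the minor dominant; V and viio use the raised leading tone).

i65

Stacked in thirds the chord is Bb-Db-F-Ab: a minor seventh chord on Bb.
In Bb minor, Bb is the tonic; the diatonic minor seventh chord there is i7.
With Db in the bass the chord is in first inversion, so the figured bass is 65.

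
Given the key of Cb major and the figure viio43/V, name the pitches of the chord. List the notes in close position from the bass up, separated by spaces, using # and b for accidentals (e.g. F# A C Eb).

Cb Ebb F Ab

The slash marks an applied leading-tone chord: viio of V. In Cb major, V is Gb, so the leading tone to it is F, a half step below.
Building a fully diminished seventh chord on F gives F-Ab-Cb-Ebb.
The figured bass 43 indicates second inversion, placing the fifth (Cb) in the bass: Cb-Ebb-F-Ab.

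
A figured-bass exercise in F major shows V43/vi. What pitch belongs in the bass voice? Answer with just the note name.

The applied chord V43/vi is rooted on A: A-C#-E-G.
The figure 43 means second inversion — the fifth is in the bass.

E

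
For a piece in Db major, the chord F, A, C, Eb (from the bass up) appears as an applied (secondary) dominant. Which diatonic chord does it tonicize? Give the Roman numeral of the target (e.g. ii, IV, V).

vi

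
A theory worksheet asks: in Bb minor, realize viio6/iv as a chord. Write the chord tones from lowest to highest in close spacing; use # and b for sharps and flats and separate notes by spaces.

F Ab D

viio6/iv is a secondary leading-tone chord. The target iv is Eb in Bb minor; the applied chord is rooted a semitone below, on D.
Building a diminished triad on D gives D-F-Ab.
With the 6 figure the chord is in first inversion; from the bass F upward in close position it reads F-Ab-D.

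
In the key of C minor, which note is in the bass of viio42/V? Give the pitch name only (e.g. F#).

The applied chord viio42/V is rooted on F#: F#-A-C-Eb.
The figure 42 means third inversion — the seventh is in the bass.

Eb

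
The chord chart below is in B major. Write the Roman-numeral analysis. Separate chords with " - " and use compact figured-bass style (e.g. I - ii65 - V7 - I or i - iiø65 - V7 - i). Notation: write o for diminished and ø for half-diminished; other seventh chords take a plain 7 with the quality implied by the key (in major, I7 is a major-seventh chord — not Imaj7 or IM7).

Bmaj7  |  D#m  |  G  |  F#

I7 - iii - bVI - V

Bmaj7: major seventh chord on B = scale degree 1 → I7.
D#m: root D# is the mediant; minor triad there is iii.
G: G with this quality isn't in the key; it's bVI, borrowed from the parallel minor.
F#: major triad on F# = scale degree 5 → V.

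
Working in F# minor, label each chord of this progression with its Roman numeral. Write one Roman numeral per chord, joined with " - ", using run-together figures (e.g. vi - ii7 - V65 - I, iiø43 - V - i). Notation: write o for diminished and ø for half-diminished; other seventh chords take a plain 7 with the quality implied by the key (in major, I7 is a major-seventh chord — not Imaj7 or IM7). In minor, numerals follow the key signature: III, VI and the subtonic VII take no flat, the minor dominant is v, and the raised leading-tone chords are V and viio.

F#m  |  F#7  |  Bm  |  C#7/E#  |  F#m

F#m: root F# is the tonic; minor triad there is i.
F#7: a dominant seventh chord on F#, the applied dominant of iv → V7/iv.
Bm has root B, degree 4 in F# minor, so iv.
C#7/E#: root C# is the dominant; dominant seventh chord there is V65.
F#m: minor triad on F# = scale degree 1 → i.

i - V7/iv - iv - V65 - i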